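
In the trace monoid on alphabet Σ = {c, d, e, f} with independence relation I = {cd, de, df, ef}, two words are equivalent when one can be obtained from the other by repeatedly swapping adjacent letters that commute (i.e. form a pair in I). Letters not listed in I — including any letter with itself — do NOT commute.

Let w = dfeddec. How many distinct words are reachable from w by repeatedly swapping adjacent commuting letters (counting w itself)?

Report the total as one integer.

0(d) covers ∅
1(f) covers ∅
2(e) covers ∅
3(d) covers 0:d
4(d) covers 3:d
5(e) covers 2:e
6(c) covers 1:f, 5:e
floor of heap: 0:d, 1:f, 2:e
completions by unplaced set U, small U first (add the entries for U minus each lowest piece of U):
  |U|=1: {4}:1  {6}:1
  |U|=2: {1,6}:1  {3,4}:1  {4,6}:2  {5,6}:1
  |U|=3: {0,3,4}:1  {1,4,6}:3  {1,5,6}:2  {2,5,6}:1  {3,4,6}:3  {4,5,6}:3
  |U|=4: {0,3,4,6}:4  {1,2,5,6}:3  {1,3,4,6}:6  {1,4,5,6}:8  {2,4,5,6}:4  {3,4,5,6}:6
  |U|=5: {0,1,3,4,6}:10  {0,3,4,5,6}:10  {1,2,4,5,6}:15  {1,3,4,5,6}:20  {2,3,4,5,6}:10
  start at 0(d): 45
  start at 1(f): 20
  start at 2(e): 40
sum over floor = 105

105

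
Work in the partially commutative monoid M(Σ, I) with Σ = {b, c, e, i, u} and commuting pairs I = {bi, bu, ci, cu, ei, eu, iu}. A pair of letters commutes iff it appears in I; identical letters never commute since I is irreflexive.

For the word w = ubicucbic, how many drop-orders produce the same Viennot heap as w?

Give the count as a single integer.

756

drop 0:u onto floor
drop 1:b onto floor
drop 2:i onto floor
drop 3:c onto {1:b}
drop 4:u onto {0:u}
drop 5:c onto {3:c}
drop 6:b onto {5:c}
drop 7:i onto {2:i}
drop 8:c onto {6:b}
ground layer = {0:u, 1:b, 2:i}
drop-orders for the pieces not yet dropped (sum over which currently-grounded one goes next):
  1 to go: {4} 1  {7} 1  {8} 1
  2 to go: {0,4} 1  {2,7} 1  {4,7} 2  {4,8} 2  {6,8} 1  {7,8} 2
  3 to go: {0,4,7} 3  {0,4,8} 3  {2,4,7} 3  {2,7,8} 3  {4,6,8} 3  {4,7,8} 6  {5,6,8} 1  {6,7,8} 3
  4 to go: {0,2,4,7} 6  {0,4,6,8} 6  {0,4,7,8} 12  {2,4,7,8} 12  {2,6,7,8} 6  {3,5,6,8} 1  {4,5,6,8} 4  {4,6,7,8} 12  {5,6,7,8} 4
  5 to go: {0,2,4,7,8} 30  {0,4,5,6,8} 10  {0,4,6,7,8} 30  {1,3,5,6,8} 1  {2,4,6,7,8} 30  {2,5,6,7,8} 10  {3,4,5,6,8} 5  {3,5,6,7,8} 5  {4,5,6,7,8} 20
  6 to go: {0,2,4,6,7,8} 90  {0,3,4,5,6,8} 15  {0,4,5,6,7,8} 60  {1,3,4,5,6,8} 6  {1,3,5,6,7,8} 6  {2,3,5,6,7,8} 15  {2,4,5,6,7,8} 60  {3,4,5,6,7,8} 30
  7 to go: {0,1,3,4,5,6,8} 21  {0,2,4,5,6,7,8} 210  {0,3,4,5,6,7,8} 105  {1,2,3,5,6,7,8} 21  {1,3,4,5,6,7,8} 42  {2,3,4,5,6,7,8} 105
  if 0:u drops first: 168 orders
  if 1:b drops first: 420 orders
  if 2:i drops first: 168 orders
heap linearizations: 756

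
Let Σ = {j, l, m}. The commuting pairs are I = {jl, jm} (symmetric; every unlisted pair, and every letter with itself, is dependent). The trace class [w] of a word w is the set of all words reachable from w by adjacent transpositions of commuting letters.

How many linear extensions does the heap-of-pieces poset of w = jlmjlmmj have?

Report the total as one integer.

#0=j has no predecessor
#1=l has no predecessor
#2=m depends on [1:l]
#3=j depends on [0:j]
#4=l depends on [2:m]
#5=m depends on [4:l]
#6=m depends on [5:m]
#7=j depends on [3:j]
sources: [0:j, 1:l]
N(rest) = Σ N(rest − s) over sources s of rest; N(one piece) = 1:
  size 1 → [6]=1  [7]=1
  size 2 → [3,7]=1  [5,6]=1  [6,7]=2
  size 3 → [0,3,7]=1  [3,6,7]=3  [4,5,6]=1  [5,6,7]=3
  size 4 → [0,3,6,7]=4  [2,4,5,6]=1  [3,5,6,7]=6  [4,5,6,7]=4
  size 5 → [0,3,5,6,7]=10  [1,2,4,5,6]=1  [2,4,5,6,7]=5  [3,4,5,6,7]=10
  size 6 → [0,3,4,5,6,7]=20  [1,2,4,5,6,7]=6  [2,3,4,5,6,7]=15
  first=0(j) contributes 21
  first=1(l) contributes 35
|[w]| = 56

56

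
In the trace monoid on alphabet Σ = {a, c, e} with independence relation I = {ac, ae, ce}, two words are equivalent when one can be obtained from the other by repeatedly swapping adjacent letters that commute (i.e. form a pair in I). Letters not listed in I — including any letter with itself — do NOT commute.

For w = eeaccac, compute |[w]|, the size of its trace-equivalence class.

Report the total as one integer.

drop 0:e onto floor
drop 1:e onto {0:e}
drop 2:a onto floor
drop 3:c onto floor
drop 4:c onto {3:c}
drop 5:a onto {2:a}
drop 6:c onto {4:c}
ground layer = {0:e, 2:a, 3:c}
drop-orders for the pieces not yet dropped (sum over which currently-grounded one goes next):
  1 to go: {1} 1  {5} 1  {6} 1
  2 to go: {0,1} 1  {1,5} 2  {1,6} 2  {2,5} 1  {4,6} 1  {5,6} 2
  3 to go: {0,1,5} 3  {0,1,6} 3  {1,2,5} 3  {1,4,6} 3  {1,5,6} 6  {2,5,6} 3  {3,4,6} 1  {4,5,6} 3
  4 to go: {0,1,2,5} 6  {0,1,4,6} 6  {0,1,5,6} 12  {1,2,5,6} 12  {1,3,4,6} 4  {1,4,5,6} 12  {2,4,5,6} 6  {3,4,5,6} 4
  5 to go: {0,1,2,5,6} 30  {0,1,3,4,6} 10  {0,1,4,5,6} 30  {1,2,4,5,6} 30  {1,3,4,5,6} 20  {2,3,4,5,6} 10
  if 0:e drops first: 60 orders
  if 2:a drops first: 60 orders
  if 3:c drops first: 90 orders
heap linearizations: 210

210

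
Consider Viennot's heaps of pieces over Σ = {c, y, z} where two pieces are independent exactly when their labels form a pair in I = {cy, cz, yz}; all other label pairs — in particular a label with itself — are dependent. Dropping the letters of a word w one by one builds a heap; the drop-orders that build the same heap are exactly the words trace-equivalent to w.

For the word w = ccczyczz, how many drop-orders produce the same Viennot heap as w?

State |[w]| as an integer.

280

#0=c has no predecessor
#1=c depends on [0:c]
#2=c depends on [1:c]
#3=z has no predecessor
#4=y has no predecessor
#5=c depends on [2:c]
#6=z depends on [3:z]
#7=z depends on [6:z]
sources: [0:c, 3:z, 4:y]
N(rest) = Σ N(rest − s) over sources s of rest; N(one piece) = 1:
  size 1 → [4]=1  [5]=1  [7]=1
  size 2 → [2,5]=1  [4,5]=2  [4,7]=2  [5,7]=2  [6,7]=1
  size 3 → [1,2,5]=1  [2,4,5]=3  [2,5,7]=3  [3,6,7]=1  [4,5,7]=6  [4,6,7]=3  [5,6,7]=3
  size 4 → [0,1,2,5]=1  [1,2,4,5]=4  [1,2,5,7]=4  [2,4,5,7]=12  [2,5,6,7]=6  [3,4,6,7]=4  [3,5,6,7]=4  [4,5,6,7]=12
  size 5 → [0,1,2,4,5]=5  [0,1,2,5,7]=5  [1,2,4,5,7]=20  [1,2,5,6,7]=10  [2,3,5,6,7]=10  [2,4,5,6,7]=30  [3,4,5,6,7]=20
  size 6 → [0,1,2,4,5,7]=30  [0,1,2,5,6,7]=15  [1,2,3,5,6,7]=20  [1,2,4,5,6,7]=60  [2,3,4,5,6,7]=60
  first=0(c) contributes 140
  first=3(z) contributes 105
  first=4(y) contributes 35
|[w]| = 280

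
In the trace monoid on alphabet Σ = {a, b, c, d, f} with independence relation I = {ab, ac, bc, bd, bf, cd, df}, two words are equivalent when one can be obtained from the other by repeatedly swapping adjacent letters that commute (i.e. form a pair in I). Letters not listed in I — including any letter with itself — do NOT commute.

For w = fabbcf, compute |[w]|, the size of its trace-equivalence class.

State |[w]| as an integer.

30

drop 0:f onto floor
drop 1:a onto {0:f}
drop 2:b onto floor
drop 3:b onto {2:b}
drop 4:c onto {0:f}
drop 5:f onto {1:a, 4:c}
ground layer = {0:f, 2:b}
drop-orders for the pieces not yet dropped (sum over which currently-grounded one goes next):
  1 to go: {3} 1  {5} 1
  2 to go: {1,5} 1  {2,3} 1  {3,5} 2  {4,5} 1
  3 to go: {1,3,5} 3  {1,4,5} 2  {2,3,5} 3  {3,4,5} 3
  4 to go: {0,1,4,5} 2  {1,2,3,5} 6  {1,3,4,5} 8  {2,3,4,5} 6
  if 0:f drops first: 20 orders
  if 2:b drops first: 10 orders
heap linearizations: 30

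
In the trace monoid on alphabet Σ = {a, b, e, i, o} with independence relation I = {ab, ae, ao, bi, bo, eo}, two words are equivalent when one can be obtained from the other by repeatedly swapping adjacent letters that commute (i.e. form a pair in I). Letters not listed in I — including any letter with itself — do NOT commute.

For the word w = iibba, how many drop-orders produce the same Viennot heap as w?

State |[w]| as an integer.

drop 0:i onto floor
drop 1:i onto {0:i}
drop 2:b onto floor
drop 3:b onto {2:b}
drop 4:a onto {1:i}
ground layer = {0:i, 2:b}
drop-orders for the pieces not yet dropped (sum over which currently-grounded one goes next):
  1 to go: {3} 1  {4} 1
  2 to go: {1,4} 1  {2,3} 1  {3,4} 2
  3 to go: {0,1,4} 1  {1,3,4} 3  {2,3,4} 3
  if 0:i drops first: 6 orders
  if 2:b drops first: 4 orders
heap linearizations: 10

10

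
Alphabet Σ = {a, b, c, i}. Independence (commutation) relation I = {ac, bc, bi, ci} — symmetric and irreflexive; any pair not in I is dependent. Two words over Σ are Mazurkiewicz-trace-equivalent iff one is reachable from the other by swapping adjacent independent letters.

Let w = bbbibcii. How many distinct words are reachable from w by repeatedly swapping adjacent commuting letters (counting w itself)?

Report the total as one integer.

#0=b has no predecessor
#1=b depends on [0:b]
#2=b depends on [1:b]
#3=i has no predecessor
#4=b depends on [2:b]
#5=c has no predecessor
#6=i depends on [3:i]
#7=i depends on [6:i]
sources: [0:b, 3:i, 5:c]
N(rest) = Σ N(rest − s) over sources s of rest; N(one piece) = 1:
  size 1 → [4]=1  [5]=1  [7]=1
  size 2 → [2,4]=1  [4,5]=2  [4,7]=2  [5,7]=2  [6,7]=1
  size 3 → [1,2,4]=1  [2,4,5]=3  [2,4,7]=3  [3,6,7]=1  [4,5,7]=6  [4,6,7]=3  [5,6,7]=3
  size 4 → [0,1,2,4]=1  [1,2,4,5]=4  [1,2,4,7]=4  [2,4,5,7]=12  [2,4,6,7]=6  [3,4,6,7]=4  [3,5,6,7]=4  [4,5,6,7]=12
  size 5 → [0,1,2,4,5]=5  [0,1,2,4,7]=5  [1,2,4,5,7]=20  [1,2,4,6,7]=10  [2,3,4,6,7]=10  [2,4,5,6,7]=30  [3,4,5,6,7]=20
  size 6 → [0,1,2,4,5,7]=30  [0,1,2,4,6,7]=15  [1,2,3,4,6,7]=20  [1,2,4,5,6,7]=60  [2,3,4,5,6,7]=60
  first=0(b) contributes 140
  first=3(i) contributes 105
  first=5(c) contributes 35
|[w]| = 280

280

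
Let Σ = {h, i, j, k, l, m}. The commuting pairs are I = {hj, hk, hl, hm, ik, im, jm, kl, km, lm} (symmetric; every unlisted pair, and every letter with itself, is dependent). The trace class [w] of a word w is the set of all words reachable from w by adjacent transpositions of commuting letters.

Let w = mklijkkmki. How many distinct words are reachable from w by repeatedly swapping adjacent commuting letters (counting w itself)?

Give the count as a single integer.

piece 0:m — minimal
piece 1:k — minimal
piece 2:l — minimal
piece 3:i rests on {2:l}
piece 4:j rests on {1:k, 3:i}
piece 5:k rests on {4:j}
piece 6:k rests on {5:k}
piece 7:m rests on {0:m}
piece 8:k rests on {6:k}
piece 9:i rests on {4:j}
minimal pieces: {0:m, 1:k, 2:l}
ways to finish when only these pieces remain (= sum over removing one remaining piece with nothing left below it):
  1 left: {7}→1  {8}→1  {9}→1
  2 left: {0,7}→1  {6,8}→1  {7,8}→2  {7,9}→2  {8,9}→2
  3 left: {0,7,8}→3  {0,7,9}→3  {5,6,8}→1  {6,7,8}→3  {6,8,9}→3  {7,8,9}→6
  4 left: {0,6,7,8}→6  {0,7,8,9}→12  {5,6,7,8}→4  {5,6,8,9}→4  {6,7,8,9}→12
  5 left: {0,5,6,7,8}→10  {0,6,7,8,9}→30  {4,5,6,8,9}→4  {5,6,7,8,9}→20
  6 left: {0,5,6,7,8,9}→60  {1,4,5,6,8,9}→4  {3,4,5,6,8,9}→4  {4,5,6,7,8,9}→24
  7 left: {0,4,5,6,7,8,9}→84  {1,3,4,5,6,8,9}→8  {1,4,5,6,7,8,9}→28  {2,3,4,5,6,8,9}→4  {3,4,5,6,7,8,9}→28
  8 left: {0,1,4,5,6,7,8,9}→112  {0,3,4,5,6,7,8,9}→112  {1,2,3,4,5,6,8,9}→12  {1,3,4,5,6,7,8,9}→64  {2,3,4,5,6,7,8,9}→32
  placing 0:m first → 108 extensions
  placing 1:k first → 144 extensions
  placing 2:l first → 288 extensions
total linear extensions = 540

540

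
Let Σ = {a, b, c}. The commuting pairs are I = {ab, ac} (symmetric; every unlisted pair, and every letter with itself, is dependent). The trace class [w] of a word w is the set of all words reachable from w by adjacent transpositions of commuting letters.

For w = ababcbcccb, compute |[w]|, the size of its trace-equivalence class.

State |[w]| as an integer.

0(a) covers ∅
1(b) covers ∅
2(a) covers 0:a
3(b) covers 1:b
4(c) covers 3:b
5(b) covers 4:c
6(c) covers 5:b
7(c) covers 6:c
8(c) covers 7:c
9(b) covers 8:c
floor of heap: 0:a, 1:b
completions by unplaced set U, small U first (add the entries for U minus each lowest piece of U):
  |U|=1: {2}:1  {9}:1
  |U|=2: {0,2}:1  {2,9}:2  {8,9}:1
  |U|=3: {0,2,9}:3  {2,8,9}:3  {7,8,9}:1
  |U|=4: {0,2,8,9}:6  {2,7,8,9}:4  {6,7,8,9}:1
  |U|=5: {0,2,7,8,9}:10  {2,6,7,8,9}:5  {5,6,7,8,9}:1
  |U|=6: {0,2,6,7,8,9}:15  {2,5,6,7,8,9}:6  {4,5,6,7,8,9}:1
  |U|=7: {0,2,5,6,7,8,9}:21  {2,4,5,6,7,8,9}:7  {3,4,5,6,7,8,9}:1
  |U|=8: {0,2,4,5,6,7,8,9}:28  {1,3,4,5,6,7,8,9}:1  {2,3,4,5,6,7,8,9}:8
  start at 0(a): 9
  start at 1(b): 36
sum over floor = 45

45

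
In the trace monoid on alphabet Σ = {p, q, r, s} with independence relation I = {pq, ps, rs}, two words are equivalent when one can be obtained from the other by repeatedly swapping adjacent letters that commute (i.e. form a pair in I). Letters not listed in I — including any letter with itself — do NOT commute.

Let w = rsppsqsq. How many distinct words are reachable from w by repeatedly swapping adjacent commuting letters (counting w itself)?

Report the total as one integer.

piece 0:r — minimal
piece 1:s — minimal
piece 2:p rests on {0:r}
piece 3:p rests on {2:p}
piece 4:s rests on {1:s}
piece 5:q rests on {0:r, 4:s}
piece 6:s rests on {5:q}
piece 7:q rests on {6:s}
minimal pieces: {0:r, 1:s}
ways to finish when only these pieces remain (= sum over removing one remaining piece with nothing left below it):
  1 left: {3}→1  {7}→1
  2 left: {2,3}→1  {3,7}→2  {6,7}→1
  3 left: {2,3,7}→3  {3,6,7}→3  {5,6,7}→1
  4 left: {2,3,6,7}→6  {3,5,6,7}→4  {4,5,6,7}→1
  5 left: {1,4,5,6,7}→1  {2,3,5,6,7}→10  {3,4,5,6,7}→5
  6 left: {0,2,3,5,6,7}→10  {1,3,4,5,6,7}→6  {2,3,4,5,6,7}→15
  placing 0:r first → 21 extensions
  placing 1:s first → 25 extensions
total linear extensions = 46

46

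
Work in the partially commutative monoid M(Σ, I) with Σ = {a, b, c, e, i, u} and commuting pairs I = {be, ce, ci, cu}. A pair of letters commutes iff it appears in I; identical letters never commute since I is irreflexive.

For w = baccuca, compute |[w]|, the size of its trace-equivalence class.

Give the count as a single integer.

4

piece 0:b — minimal
piece 1:a rests on {0:b}
piece 2:c rests on {1:a}
piece 3:c rests on {2:c}
piece 4:u rests on {1:a}
piece 5:c rests on {3:c}
piece 6:a rests on {4:u, 5:c}
minimal pieces: {0:b}
ways to finish when only these pieces remain (= sum over removing one remaining piece with nothing left below it):
  1 left: {6}→1
  2 left: {4,6}→1  {5,6}→1
  3 left: {3,5,6}→1  {4,5,6}→2
  4 left: {2,3,5,6}→1  {3,4,5,6}→3
  5 left: {2,3,4,5,6}→4
  placing 0:b first → 4 extensions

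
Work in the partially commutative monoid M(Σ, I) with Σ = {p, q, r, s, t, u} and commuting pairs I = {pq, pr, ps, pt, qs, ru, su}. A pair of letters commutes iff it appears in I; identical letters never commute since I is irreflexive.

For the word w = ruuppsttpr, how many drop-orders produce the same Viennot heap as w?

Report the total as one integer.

186

0(r) covers ∅
1(u) covers ∅
2(u) covers 1:u
3(p) covers 2:u
4(p) covers 3:p
5(s) covers 0:r
6(t) covers 2:u, 5:s
7(t) covers 6:t
8(p) covers 4:p
9(r) covers 7:t
floor of heap: 0:r, 1:u
completions by unplaced set U, small U first (add the entries for U minus each lowest piece of U):
  |U|=1: {8}:1  {9}:1
  |U|=2: {4,8}:1  {7,9}:1  {8,9}:2
  |U|=3: {3,4,8}:1  {4,8,9}:3  {6,7,9}:1  {7,8,9}:3
  |U|=4: {3,4,8,9}:4  {4,7,8,9}:6  {5,6,7,9}:1  {6,7,8,9}:4
  |U|=5: {0,5,6,7,9}:1  {3,4,7,8,9}:10  {4,6,7,8,9}:10  {5,6,7,8,9}:5
  |U|=6: {0,5,6,7,8,9}:6  {3,4,6,7,8,9}:20  {4,5,6,7,8,9}:15
  |U|=7: {0,4,5,6,7,8,9}:21  {2,3,4,6,7,8,9}:20  {3,4,5,6,7,8,9}:35
  |U|=8: {0,3,4,5,6,7,8,9}:56  {1,2,3,4,6,7,8,9}:20  {2,3,4,5,6,7,8,9}:55
  start at 0(r): 75
  start at 1(u): 111
sum over floor = 186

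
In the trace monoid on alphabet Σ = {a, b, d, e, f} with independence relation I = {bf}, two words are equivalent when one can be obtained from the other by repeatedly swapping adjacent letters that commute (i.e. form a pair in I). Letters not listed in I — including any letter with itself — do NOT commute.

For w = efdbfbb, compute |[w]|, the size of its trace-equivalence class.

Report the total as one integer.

4

drop 0:e onto floor
drop 1:f onto {0:e}
drop 2:d onto {1:f}
drop 3:b onto {2:d}
drop 4:f onto {2:d}
drop 5:b onto {3:b}
drop 6:b onto {5:b}
ground layer = {0:e}
drop-orders for the pieces not yet dropped (sum over which currently-grounded one goes next):
  1 to go: {4} 1  {6} 1
  2 to go: {4,6} 2  {5,6} 1
  3 to go: {3,5,6} 1  {4,5,6} 3
  4 to go: {3,4,5,6} 4
  5 to go: {2,3,4,5,6} 4
  if 0:e drops first: 4 orders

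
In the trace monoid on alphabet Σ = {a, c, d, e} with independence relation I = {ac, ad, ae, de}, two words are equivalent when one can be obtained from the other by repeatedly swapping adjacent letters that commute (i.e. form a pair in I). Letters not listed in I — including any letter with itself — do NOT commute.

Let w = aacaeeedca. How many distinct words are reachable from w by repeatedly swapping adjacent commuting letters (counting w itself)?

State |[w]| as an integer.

piece 0:a — minimal
piece 1:a rests on {0:a}
piece 2:c — minimal
piece 3:a rests on {1:a}
piece 4:e rests on {2:c}
piece 5:e rests on {4:e}
piece 6:e rests on {5:e}
piece 7:d rests on {2:c}
piece 8:c rests on {6:e, 7:d}
piece 9:a rests on {3:a}
minimal pieces: {0:a, 2:c}
ways to finish when only these pieces remain (= sum over removing one remaining piece with nothing left below it):
  1 left: {8}→1  {9}→1
  2 left: {3,9}→1  {6,8}→1  {7,8}→1  {8,9}→2
  3 left: {1,3,9}→1  {3,8,9}→3  {5,6,8}→1  {6,7,8}→2  {6,8,9}→3  {7,8,9}→3
  4 left: {0,1,3,9}→1  {1,3,8,9}→4  {3,6,8,9}→6  {3,7,8,9}→6  {4,5,6,8}→1  {5,6,7,8}→3  {5,6,8,9}→4  {6,7,8,9}→8
  5 left: {0,1,3,8,9}→5  {1,3,6,8,9}→10  {1,3,7,8,9}→10  {3,5,6,8,9}→10  {3,6,7,8,9}→20  {4,5,6,7,8}→4  {4,5,6,8,9}→5  {5,6,7,8,9}→15
  6 left: {0,1,3,6,8,9}→15  {0,1,3,7,8,9}→15  {1,3,5,6,8,9}→20  {1,3,6,7,8,9}→40  {2,4,5,6,7,8}→4  {3,4,5,6,8,9}→15  {3,5,6,7,8,9}→45  {4,5,6,7,8,9}→24
  7 left: {0,1,3,5,6,8,9}→35  {0,1,3,6,7,8,9}→70  {1,3,4,5,6,8,9}→35  {1,3,5,6,7,8,9}→105  {2,4,5,6,7,8,9}→28  {3,4,5,6,7,8,9}→84
  8 left: {0,1,3,4,5,6,8,9}→70  {0,1,3,5,6,7,8,9}→210  {1,3,4,5,6,7,8,9}→224  {2,3,4,5,6,7,8,9}→112
  placing 0:a first → 336 extensions
  placing 2:c first → 504 extensions
total linear extensions = 840

840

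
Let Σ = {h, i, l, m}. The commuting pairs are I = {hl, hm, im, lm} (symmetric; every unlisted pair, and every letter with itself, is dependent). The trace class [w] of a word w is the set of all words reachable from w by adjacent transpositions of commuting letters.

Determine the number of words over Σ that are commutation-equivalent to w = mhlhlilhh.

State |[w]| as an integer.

162

0(m) covers ∅
1(h) covers ∅
2(l) covers ∅
3(h) covers 1:h
4(l) covers 2:l
5(i) covers 3:h, 4:l
6(l) covers 5:i
7(h) covers 5:i
8(h) covers 7:h
floor of heap: 0:m, 1:h, 2:l
completions by unplaced set U, small U first (add the entries for U minus each lowest piece of U):
  |U|=1: {0}:1  {6}:1  {8}:1
  |U|=2: {0,6}:2  {0,8}:2  {6,8}:2  {7,8}:1
  |U|=3: {0,6,8}:6  {0,7,8}:3  {6,7,8}:3
  |U|=4: {0,6,7,8}:12  {5,6,7,8}:3
  |U|=5: {0,5,6,7,8}:15  {3,5,6,7,8}:3  {4,5,6,7,8}:3
  |U|=6: {0,3,5,6,7,8}:18  {0,4,5,6,7,8}:18  {1,3,5,6,7,8}:3  {2,4,5,6,7,8}:3  {3,4,5,6,7,8}:6
  |U|=7: {0,1,3,5,6,7,8}:21  {0,2,4,5,6,7,8}:21  {0,3,4,5,6,7,8}:42  {1,3,4,5,6,7,8}:9  {2,3,4,5,6,7,8}:9
  start at 0(m): 18
  start at 1(h): 72
  start at 2(l): 72
sum over floor = 162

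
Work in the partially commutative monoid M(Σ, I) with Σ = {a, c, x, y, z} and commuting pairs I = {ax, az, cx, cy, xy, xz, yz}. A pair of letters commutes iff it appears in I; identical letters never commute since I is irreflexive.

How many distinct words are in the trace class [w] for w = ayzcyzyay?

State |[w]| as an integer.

58

#0=a has no predecessor
#1=y depends on [0:a]
#2=z has no predecessor
#3=c depends on [0:a, 2:z]
#4=y depends on [1:y]
#5=z depends on [3:c]
#6=y depends on [4:y]
#7=a depends on [3:c, 6:y]
#8=y depends on [7:a]
sources: [0:a, 2:z]
N(rest) = Σ N(rest − s) over sources s of rest; N(one piece) = 1:
  size 1 → [5]=1  [8]=1
  size 2 → [5,8]=2  [7,8]=1
  size 3 → [5,7,8]=3  [6,7,8]=1
  size 4 → [3,5,7,8]=3  [4,6,7,8]=1  [5,6,7,8]=4
  size 5 → [1,4,6,7,8]=1  [2,3,5,7,8]=3  [3,5,6,7,8]=7  [4,5,6,7,8]=5
  size 6 → [1,4,5,6,7,8]=6  [2,3,5,6,7,8]=10  [3,4,5,6,7,8]=12
  size 7 → [1,3,4,5,6,7,8]=18  [2,3,4,5,6,7,8]=22
  first=0(a) contributes 40
  first=2(z) contributes 18
|[w]| = 58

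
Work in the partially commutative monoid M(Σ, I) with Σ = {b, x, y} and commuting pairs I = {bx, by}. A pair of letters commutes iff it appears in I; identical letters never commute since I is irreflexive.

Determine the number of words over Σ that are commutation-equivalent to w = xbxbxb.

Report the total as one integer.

20

#0=x has no predecessor
#1=b has no predecessor
#2=x depends on [0:x]
#3=b depends on [1:b]
#4=x depends on [2:x]
#5=b depends on [3:b]
sources: [0:x, 1:b]
N(rest) = Σ N(rest − s) over sources s of rest; N(one piece) = 1:
  size 1 → [4]=1  [5]=1
  size 2 → [2,4]=1  [3,5]=1  [4,5]=2
  size 3 → [0,2,4]=1  [1,3,5]=1  [2,4,5]=3  [3,4,5]=3
  size 4 → [0,2,4,5]=4  [1,3,4,5]=4  [2,3,4,5]=6
  first=0(x) contributes 10
  first=1(b) contributes 10
|[w]| = 20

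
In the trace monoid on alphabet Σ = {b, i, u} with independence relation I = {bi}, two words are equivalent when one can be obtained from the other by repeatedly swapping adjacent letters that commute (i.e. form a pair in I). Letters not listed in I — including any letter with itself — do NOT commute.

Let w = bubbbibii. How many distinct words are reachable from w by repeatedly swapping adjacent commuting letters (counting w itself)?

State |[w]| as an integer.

#0=b has no predecessor
#1=u depends on [0:b]
#2=b depends on [1:u]
#3=b depends on [2:b]
#4=b depends on [3:b]
#5=i depends on [1:u]
#6=b depends on [4:b]
#7=i depends on [5:i]
#8=i depends on [7:i]
sources: [0:b]
N(rest) = Σ N(rest − s) over sources s of rest; N(one piece) = 1:
  size 1 → [6]=1  [8]=1
  size 2 → [4,6]=1  [6,8]=2  [7,8]=1
  size 3 → [3,4,6]=1  [4,6,8]=3  [5,7,8]=1  [6,7,8]=3
  size 4 → [2,3,4,6]=1  [3,4,6,8]=4  [4,6,7,8]=6  [5,6,7,8]=4
  size 5 → [2,3,4,6,8]=5  [3,4,6,7,8]=10  [4,5,6,7,8]=10
  size 6 → [2,3,4,6,7,8]=15  [3,4,5,6,7,8]=20
  size 7 → [2,3,4,5,6,7,8]=35
  first=0(b) contributes 35

35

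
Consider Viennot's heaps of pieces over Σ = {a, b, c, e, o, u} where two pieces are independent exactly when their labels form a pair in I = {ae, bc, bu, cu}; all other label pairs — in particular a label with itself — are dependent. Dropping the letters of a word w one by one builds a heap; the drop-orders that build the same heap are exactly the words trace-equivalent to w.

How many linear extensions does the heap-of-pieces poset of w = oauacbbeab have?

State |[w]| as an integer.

6

drop 0:o onto floor
drop 1:a onto {0:o}
drop 2:u onto {1:a}
drop 3:a onto {2:u}
drop 4:c onto {3:a}
drop 5:b onto {3:a}
drop 6:b onto {5:b}
drop 7:e onto {4:c, 6:b}
drop 8:a onto {4:c, 6:b}
drop 9:b onto {7:e, 8:a}
ground layer = {0:o}
drop-orders for the pieces not yet dropped (sum over which currently-grounded one goes next):
  1 to go: {9} 1
  2 to go: {7,9} 1  {8,9} 1
  3 to go: {7,8,9} 2
  4 to go: {4,7,8,9} 2  {6,7,8,9} 2
  5 to go: {4,6,7,8,9} 4  {5,6,7,8,9} 2
  6 to go: {4,5,6,7,8,9} 6
  7 to go: {3,4,5,6,7,8,9} 6
  8 to go: {2,3,4,5,6,7,8,9} 6
  if 0:o drops first: 6 orders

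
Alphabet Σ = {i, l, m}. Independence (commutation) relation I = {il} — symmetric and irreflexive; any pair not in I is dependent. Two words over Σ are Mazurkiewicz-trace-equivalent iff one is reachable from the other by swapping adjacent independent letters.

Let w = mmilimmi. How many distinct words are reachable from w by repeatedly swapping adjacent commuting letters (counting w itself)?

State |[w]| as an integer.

3

0(m) covers ∅
1(m) covers 0:m
2(i) covers 1:m
3(l) covers 1:m
4(i) covers 2:i
5(m) covers 3:l, 4:i
6(m) covers 5:m
7(i) covers 6:m
floor of heap: 0:m
completions by unplaced set U, small U first (add the entries for U minus each lowest piece of U):
  |U|=1: {7}:1
  |U|=2: {6,7}:1
  |U|=3: {5,6,7}:1
  |U|=4: {3,5,6,7}:1  {4,5,6,7}:1
  |U|=5: {2,4,5,6,7}:1  {3,4,5,6,7}:2
  |U|=6: {2,3,4,5,6,7}:3
  start at 0(m): 3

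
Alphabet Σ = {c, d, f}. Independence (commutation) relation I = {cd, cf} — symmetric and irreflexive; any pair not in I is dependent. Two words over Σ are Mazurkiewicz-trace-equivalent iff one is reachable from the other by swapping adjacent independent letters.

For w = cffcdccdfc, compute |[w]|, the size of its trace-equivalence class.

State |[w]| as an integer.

0(c) covers ∅
1(f) covers ∅
2(f) covers 1:f
3(c) covers 0:c
4(d) covers 2:f
5(c) covers 3:c
6(c) covers 5:c
7(d) covers 4:d
8(f) covers 7:d
9(c) covers 6:c
floor of heap: 0:c, 1:f
completions by unplaced set U, small U first (add the entries for U minus each lowest piece of U):
  |U|=1: {8}:1  {9}:1
  |U|=2: {6,9}:1  {7,8}:1  {8,9}:2
  |U|=3: {4,7,8}:1  {5,6,9}:1  {6,8,9}:3  {7,8,9}:3
  |U|=4: {2,4,7,8}:1  {3,5,6,9}:1  {4,7,8,9}:4  {5,6,8,9}:4  {6,7,8,9}:6
  |U|=5: {0,3,5,6,9}:1  {1,2,4,7,8}:1  {2,4,7,8,9}:5  {3,5,6,8,9}:5  {4,6,7,8,9}:10  {5,6,7,8,9}:10
  |U|=6: {0,3,5,6,8,9}:6  {1,2,4,7,8,9}:6  {2,4,6,7,8,9}:15  {3,5,6,7,8,9}:15  {4,5,6,7,8,9}:20
  |U|=7: {0,3,5,6,7,8,9}:21  {1,2,4,6,7,8,9}:21  {2,4,5,6,7,8,9}:35  {3,4,5,6,7,8,9}:35
  |U|=8: {0,3,4,5,6,7,8,9}:56  {1,2,4,5,6,7,8,9}:56  {2,3,4,5,6,7,8,9}:70
  start at 0(c): 126
  start at 1(f): 126
sum over floor = 252

252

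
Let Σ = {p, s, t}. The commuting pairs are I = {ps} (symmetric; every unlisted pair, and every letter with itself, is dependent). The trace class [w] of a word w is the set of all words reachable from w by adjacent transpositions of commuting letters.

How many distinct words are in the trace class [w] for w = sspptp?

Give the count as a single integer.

#0=s has no predecessor
#1=s depends on [0:s]
#2=p has no predecessor
#3=p depends on [2:p]
#4=t depends on [1:s, 3:p]
#5=p depends on [4:t]
sources: [0:s, 2:p]
N(rest) = Σ N(rest − s) over sources s of rest; N(one piece) = 1:
  size 1 → [5]=1
  size 2 → [4,5]=1
  size 3 → [1,4,5]=1  [3,4,5]=1
  size 4 → [0,1,4,5]=1  [1,3,4,5]=2  [2,3,4,5]=1
  first=0(s) contributes 3
  first=2(p) contributes 3
|[w]| = 6

6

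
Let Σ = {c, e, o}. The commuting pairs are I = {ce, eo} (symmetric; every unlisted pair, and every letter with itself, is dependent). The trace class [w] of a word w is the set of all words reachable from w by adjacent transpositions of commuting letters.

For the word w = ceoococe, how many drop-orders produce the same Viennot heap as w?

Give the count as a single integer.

0(c) covers ∅
1(e) covers ∅
2(o) covers 0:c
3(o) covers 2:o
4(c) covers 3:o
5(o) covers 4:c
6(c) covers 5:o
7(e) covers 1:e
floor of heap: 0:c, 1:e
completions by unplaced set U, small U first (add the entries for U minus each lowest piece of U):
  |U|=1: {6}:1  {7}:1
  |U|=2: {1,7}:1  {5,6}:1  {6,7}:2
  |U|=3: {1,6,7}:3  {4,5,6}:1  {5,6,7}:3
  |U|=4: {1,5,6,7}:6  {3,4,5,6}:1  {4,5,6,7}:4
  |U|=5: {1,4,5,6,7}:10  {2,3,4,5,6}:1  {3,4,5,6,7}:5
  |U|=6: {0,2,3,4,5,6}:1  {1,3,4,5,6,7}:15  {2,3,4,5,6,7}:6
  start at 0(c): 21
  start at 1(e): 7
sum over floor = 28

28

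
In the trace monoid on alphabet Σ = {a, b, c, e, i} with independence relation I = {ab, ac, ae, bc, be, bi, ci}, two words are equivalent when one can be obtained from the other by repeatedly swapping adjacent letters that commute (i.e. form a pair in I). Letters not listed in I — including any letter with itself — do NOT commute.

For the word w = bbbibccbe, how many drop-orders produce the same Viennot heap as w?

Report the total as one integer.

drop 0:b onto floor
drop 1:b onto {0:b}
drop 2:b onto {1:b}
drop 3:i onto floor
drop 4:b onto {2:b}
drop 5:c onto floor
drop 6:c onto {5:c}
drop 7:b onto {4:b}
drop 8:e onto {3:i, 6:c}
ground layer = {0:b, 3:i, 5:c}
drop-orders for the pieces not yet dropped (sum over which currently-grounded one goes next):
  1 to go: {7} 1  {8} 1
  2 to go: {3,8} 1  {4,7} 1  {6,8} 1  {7,8} 2
  3 to go: {2,4,7} 1  {3,6,8} 2  {3,7,8} 3  {4,7,8} 3  {5,6,8} 1  {6,7,8} 3
  4 to go: {1,2,4,7} 1  {2,4,7,8} 4  {3,4,7,8} 6  {3,5,6,8} 3  {3,6,7,8} 8  {4,6,7,8} 6  {5,6,7,8} 4
  5 to go: {0,1,2,4,7} 1  {1,2,4,7,8} 5  {2,3,4,7,8} 10  {2,4,6,7,8} 10  {3,4,6,7,8} 20  {3,5,6,7,8} 15  {4,5,6,7,8} 10
  6 to go: {0,1,2,4,7,8} 6  {1,2,3,4,7,8} 15  {1,2,4,6,7,8} 15  {2,3,4,6,7,8} 40  {2,4,5,6,7,8} 20  {3,4,5,6,7,8} 45
  7 to go: {0,1,2,3,4,7,8} 21  {0,1,2,4,6,7,8} 21  {1,2,3,4,6,7,8} 70  {1,2,4,5,6,7,8} 35  {2,3,4,5,6,7,8} 105
  if 0:b drops first: 210 orders
  if 3:i drops first: 56 orders
  if 5:c drops first: 112 orders
heap linearizations: 378

378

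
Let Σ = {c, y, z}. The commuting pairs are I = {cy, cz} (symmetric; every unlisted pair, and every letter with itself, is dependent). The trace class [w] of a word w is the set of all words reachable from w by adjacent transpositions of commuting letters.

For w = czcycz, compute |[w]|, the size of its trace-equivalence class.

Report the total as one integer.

#0=c has no predecessor
#1=z has no predecessor
#2=c depends on [0:c]
#3=y depends on [1:z]
#4=c depends on [2:c]
#5=z depends on [3:y]
sources: [0:c, 1:z]
N(rest) = Σ N(rest − s) over sources s of rest; N(one piece) = 1:
  size 1 → [4]=1  [5]=1
  size 2 → [2,4]=1  [3,5]=1  [4,5]=2
  size 3 → [0,2,4]=1  [1,3,5]=1  [2,4,5]=3  [3,4,5]=3
  size 4 → [0,2,4,5]=4  [1,3,4,5]=4  [2,3,4,5]=6
  first=0(c) contributes 10
  first=1(z) contributes 10
|[w]| = 20

20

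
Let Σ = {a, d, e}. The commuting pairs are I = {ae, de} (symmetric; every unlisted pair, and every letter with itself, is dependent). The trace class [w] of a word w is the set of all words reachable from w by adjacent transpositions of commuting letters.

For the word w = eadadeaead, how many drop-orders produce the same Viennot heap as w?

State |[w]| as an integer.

120

piece 0:e — minimal
piece 1:a — minimal
piece 2:d rests on {1:a}
piece 3:a rests on {2:d}
piece 4:d rests on {3:a}
piece 5:e rests on {0:e}
piece 6:a rests on {4:d}
piece 7:e rests on {5:e}
piece 8:a rests on {6:a}
piece 9:d rests on {8:a}
minimal pieces: {0:e, 1:a}
ways to finish when only these pieces remain (= sum over removing one remaining piece with nothing left below it):
  1 left: {7}→1  {9}→1
  2 left: {5,7}→1  {7,9}→2  {8,9}→1
  3 left: {0,5,7}→1  {5,7,9}→3  {6,8,9}→1  {7,8,9}→3
  4 left: {0,5,7,9}→4  {4,6,8,9}→1  {5,7,8,9}→6  {6,7,8,9}→4
  5 left: {0,5,7,8,9}→10  {3,4,6,8,9}→1  {4,6,7,8,9}→5  {5,6,7,8,9}→10
  6 left: {0,5,6,7,8,9}→20  {2,3,4,6,8,9}→1  {3,4,6,7,8,9}→6  {4,5,6,7,8,9}→15
  7 left: {0,4,5,6,7,8,9}→35  {1,2,3,4,6,8,9}→1  {2,3,4,6,7,8,9}→7  {3,4,5,6,7,8,9}→21
  8 left: {0,3,4,5,6,7,8,9}→56  {1,2,3,4,6,7,8,9}→8  {2,3,4,5,6,7,8,9}→28
  placing 0:e first → 36 extensions
  placing 1:a first → 84 extensions
total linear extensions = 120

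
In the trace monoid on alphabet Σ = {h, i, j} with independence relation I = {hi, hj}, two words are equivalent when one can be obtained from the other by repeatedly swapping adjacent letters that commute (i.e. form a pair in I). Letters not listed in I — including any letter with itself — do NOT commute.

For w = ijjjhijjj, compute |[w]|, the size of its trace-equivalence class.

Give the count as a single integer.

9

#0=i has no predecessor
#1=j depends on [0:i]
#2=j depends on [1:j]
#3=j depends on [2:j]
#4=h has no predecessor
#5=i depends on [3:j]
#6=j depends on [5:i]
#7=j depends on [6:j]
#8=j depends on [7:j]
sources: [0:i, 4:h]
N(rest) = Σ N(rest − s) over sources s of rest; N(one piece) = 1:
  size 1 → [4]=1  [8]=1
  size 2 → [4,8]=2  [7,8]=1
  size 3 → [4,7,8]=3  [6,7,8]=1
  size 4 → [4,6,7,8]=4  [5,6,7,8]=1
  size 5 → [3,5,6,7,8]=1  [4,5,6,7,8]=5
  size 6 → [2,3,5,6,7,8]=1  [3,4,5,6,7,8]=6
  size 7 → [1,2,3,5,6,7,8]=1  [2,3,4,5,6,7,8]=7
  first=0(i) contributes 8
  first=4(h) contributes 1
|[w]| = 9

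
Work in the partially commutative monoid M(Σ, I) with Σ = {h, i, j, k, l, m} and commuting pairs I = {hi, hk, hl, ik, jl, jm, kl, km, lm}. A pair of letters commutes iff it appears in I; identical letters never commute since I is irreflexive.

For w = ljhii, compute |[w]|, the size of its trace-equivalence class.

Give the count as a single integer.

0(l) covers ∅
1(j) covers ∅
2(h) covers 1:j
3(i) covers 0:l, 1:j
4(i) covers 3:i
floor of heap: 0:l, 1:j
completions by unplaced set U, small U first (add the entries for U minus each lowest piece of U):
  |U|=1: {2}:1  {4}:1
  |U|=2: {2,4}:2  {3,4}:1
  |U|=3: {0,3,4}:1  {2,3,4}:3
  start at 0(l): 3
  start at 1(j): 4
sum over floor = 7

7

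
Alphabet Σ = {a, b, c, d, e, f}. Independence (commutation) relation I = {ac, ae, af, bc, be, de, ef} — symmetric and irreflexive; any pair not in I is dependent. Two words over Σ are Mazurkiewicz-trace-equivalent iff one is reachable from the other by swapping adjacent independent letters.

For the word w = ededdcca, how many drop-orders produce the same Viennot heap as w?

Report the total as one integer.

35

drop 0:e onto floor
drop 1:d onto floor
drop 2:e onto {0:e}
drop 3:d onto {1:d}
drop 4:d onto {3:d}
drop 5:c onto {2:e, 4:d}
drop 6:c onto {5:c}
drop 7:a onto {4:d}
ground layer = {0:e, 1:d}
drop-orders for the pieces not yet dropped (sum over which currently-grounded one goes next):
  1 to go: {6} 1  {7} 1
  2 to go: {5,6} 1  {6,7} 2
  3 to go: {2,5,6} 1  {5,6,7} 3
  4 to go: {0,2,5,6} 1  {2,5,6,7} 4  {4,5,6,7} 3
  5 to go: {0,2,5,6,7} 5  {2,4,5,6,7} 7  {3,4,5,6,7} 3
  6 to go: {0,2,4,5,6,7} 12  {1,3,4,5,6,7} 3  {2,3,4,5,6,7} 10
  if 0:e drops first: 13 orders
  if 1:d drops first: 22 orders
heap linearizations: 35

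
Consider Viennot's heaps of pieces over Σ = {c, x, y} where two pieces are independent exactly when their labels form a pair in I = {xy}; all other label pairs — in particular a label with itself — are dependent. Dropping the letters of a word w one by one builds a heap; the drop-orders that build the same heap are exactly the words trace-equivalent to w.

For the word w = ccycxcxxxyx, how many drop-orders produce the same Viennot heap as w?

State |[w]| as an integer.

drop 0:c onto floor
drop 1:c onto {0:c}
drop 2:y onto {1:c}
drop 3:c onto {2:y}
drop 4:x onto {3:c}
drop 5:c onto {4:x}
drop 6:x onto {5:c}
drop 7:x onto {6:x}
drop 8:x onto {7:x}
drop 9:y onto {5:c}
drop 10:x onto {8:x}
ground layer = {0:c}
drop-orders for the pieces not yet dropped (sum over which currently-grounded one goes next):
  1 to go: {9} 1  {10} 1
  2 to go: {8,10} 1  {9,10} 2
  3 to go: {7,8,10} 1  {8,9,10} 3
  4 to go: {6,7,8,10} 1  {7,8,9,10} 4
  5 to go: {6,7,8,9,10} 5
  6 to go: {5,6,7,8,9,10} 5
  7 to go: {4,5,6,7,8,9,10} 5
  8 to go: {3,4,5,6,7,8,9,10} 5
  9 to go: {2,3,4,5,6,7,8,9,10} 5
  if 0:c drops first: 5 orders

5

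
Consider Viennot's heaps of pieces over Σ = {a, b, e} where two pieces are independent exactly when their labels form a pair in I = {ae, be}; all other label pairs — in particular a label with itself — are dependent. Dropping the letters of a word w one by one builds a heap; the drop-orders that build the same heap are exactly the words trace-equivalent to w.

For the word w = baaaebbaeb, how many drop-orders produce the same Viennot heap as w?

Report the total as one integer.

45

0(b) covers ∅
1(a) covers 0:b
2(a) covers 1:a
3(a) covers 2:a
4(e) covers ∅
5(b) covers 3:a
6(b) covers 5:b
7(a) covers 6:b
8(e) covers 4:e
9(b) covers 7:a
floor of heap: 0:b, 4:e
completions by unplaced set U, small U first (add the entries for U minus each lowest piece of U):
  |U|=1: {8}:1  {9}:1
  |U|=2: {4,8}:1  {7,9}:1  {8,9}:2
  |U|=3: {4,8,9}:3  {6,7,9}:1  {7,8,9}:3
  |U|=4: {4,7,8,9}:6  {5,6,7,9}:1  {6,7,8,9}:4
  |U|=5: {3,5,6,7,9}:1  {4,6,7,8,9}:10  {5,6,7,8,9}:5
  |U|=6: {2,3,5,6,7,9}:1  {3,5,6,7,8,9}:6  {4,5,6,7,8,9}:15
  |U|=7: {1,2,3,5,6,7,9}:1  {2,3,5,6,7,8,9}:7  {3,4,5,6,7,8,9}:21
  |U|=8: {0,1,2,3,5,6,7,9}:1  {1,2,3,5,6,7,8,9}:8  {2,3,4,5,6,7,8,9}:28
  start at 0(b): 36
  start at 4(e): 9
sum over floor = 45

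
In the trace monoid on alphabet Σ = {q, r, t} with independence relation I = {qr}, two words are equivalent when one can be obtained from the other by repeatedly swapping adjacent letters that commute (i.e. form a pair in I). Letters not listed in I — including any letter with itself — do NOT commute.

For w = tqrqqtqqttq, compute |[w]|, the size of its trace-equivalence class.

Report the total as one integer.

4

piece 0:t — minimal
piece 1:q rests on {0:t}
piece 2:r rests on {0:t}
piece 3:q rests on {1:q}
piece 4:q rests on {3:q}
piece 5:t rests on {2:r, 4:q}
piece 6:q rests on {5:t}
piece 7:q rests on {6:q}
piece 8:t rests on {7:q}
piece 9:t rests on {8:t}
piece 10:q rests on {9:t}
minimal pieces: {0:t}
ways to finish when only these pieces remain (= sum over removing one remaining piece with nothing left below it):
  1 left: {10}→1
  2 left: {9,10}→1
  3 left: {8,9,10}→1
  4 left: {7,8,9,10}→1
  5 left: {6,7,8,9,10}→1
  6 left: {5,6,7,8,9,10}→1
  7 left: {2,5,6,7,8,9,10}→1  {4,5,6,7,8,9,10}→1
  8 left: {2,4,5,6,7,8,9,10}→2  {3,4,5,6,7,8,9,10}→1
  9 left: {1,3,4,5,6,7,8,9,10}→1  {2,3,4,5,6,7,8,9,10}→3
  placing 0:t first → 4 extensions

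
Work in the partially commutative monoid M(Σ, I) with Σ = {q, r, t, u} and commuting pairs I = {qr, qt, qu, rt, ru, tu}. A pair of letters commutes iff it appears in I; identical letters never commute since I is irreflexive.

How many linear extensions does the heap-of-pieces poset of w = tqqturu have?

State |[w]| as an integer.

#0=t has no predecessor
#1=q has no predecessor
#2=q depends on [1:q]
#3=t depends on [0:t]
#4=u has no predecessor
#5=r has no predecessor
#6=u depends on [4:u]
sources: [0:t, 1:q, 4:u, 5:r]
N(rest) = Σ N(rest − s) over sources s of rest; N(one piece) = 1:
  size 1 → [2]=1  [3]=1  [5]=1  [6]=1
  size 2 → [0,3]=1  [1,2]=1  [2,3]=2  [2,5]=2  [2,6]=2  [3,5]=2  [3,6]=2  [4,6]=1  [5,6]=2
  size 3 → [0,2,3]=3  [0,3,5]=3  [0,3,6]=3  [1,2,3]=3  [1,2,5]=3  [1,2,6]=3  [2,3,5]=6  [2,3,6]=6  [2,4,6]=3  [2,5,6]=6  [3,4,6]=3  [3,5,6]=6  [4,5,6]=3
  size 4 → [0,1,2,3]=6  [0,2,3,5]=12  [0,2,3,6]=12  [0,3,4,6]=6  [0,3,5,6]=12  [1,2,3,5]=12  [1,2,3,6]=12  [1,2,4,6]=6  [1,2,5,6]=12  [2,3,4,6]=12  [2,3,5,6]=24  [2,4,5,6]=12  [3,4,5,6]=12
  size 5 → [0,1,2,3,5]=30  [0,1,2,3,6]=30  [0,2,3,4,6]=30  [0,2,3,5,6]=60  [0,3,4,5,6]=30  [1,2,3,4,6]=30  [1,2,3,5,6]=60  [1,2,4,5,6]=30  [2,3,4,5,6]=60
  first=0(t) contributes 180
  first=1(q) contributes 180
  first=4(u) contributes 180
  first=5(r) contributes 90
|[w]| = 630

630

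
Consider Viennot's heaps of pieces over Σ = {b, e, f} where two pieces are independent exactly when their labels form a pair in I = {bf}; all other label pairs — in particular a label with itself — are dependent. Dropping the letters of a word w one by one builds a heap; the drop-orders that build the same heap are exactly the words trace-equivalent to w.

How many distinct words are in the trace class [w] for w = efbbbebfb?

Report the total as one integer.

12

drop 0:e onto floor
drop 1:f onto {0:e}
drop 2:b onto {0:e}
drop 3:b onto {2:b}
drop 4:b onto {3:b}
drop 5:e onto {1:f, 4:b}
drop 6:b onto {5:e}
drop 7:f onto {5:e}
drop 8:b onto {6:b}
ground layer = {0:e}
drop-orders for the pieces not yet dropped (sum over which currently-grounded one goes next):
  1 to go: {7} 1  {8} 1
  2 to go: {6,8} 1  {7,8} 2
  3 to go: {6,7,8} 3
  4 to go: {5,6,7,8} 3
  5 to go: {1,5,6,7,8} 3  {4,5,6,7,8} 3
  6 to go: {1,4,5,6,7,8} 6  {3,4,5,6,7,8} 3
  7 to go: {1,3,4,5,6,7,8} 9  {2,3,4,5,6,7,8} 3
  if 0:e drops first: 12 orders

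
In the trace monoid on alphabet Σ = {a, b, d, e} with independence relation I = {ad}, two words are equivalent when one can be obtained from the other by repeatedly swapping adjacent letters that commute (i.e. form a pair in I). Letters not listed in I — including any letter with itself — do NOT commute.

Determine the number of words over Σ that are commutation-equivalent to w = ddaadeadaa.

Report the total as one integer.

40

#0=d has no predecessor
#1=d depends on [0:d]
#2=a has no predecessor
#3=a depends on [2:a]
#4=d depends on [1:d]
#5=e depends on [3:a, 4:d]
#6=a depends on [5:e]
#7=d depends on [5:e]
#8=a depends on [6:a]
#9=a depends on [8:a]
sources: [0:d, 2:a]
N(rest) = Σ N(rest − s) over sources s of rest; N(one piece) = 1:
  size 1 → [7]=1  [9]=1
  size 2 → [7,9]=2  [8,9]=1
  size 3 → [6,8,9]=1  [7,8,9]=3
  size 4 → [6,7,8,9]=4
  size 5 → [5,6,7,8,9]=4
  size 6 → [3,5,6,7,8,9]=4  [4,5,6,7,8,9]=4
  size 7 → [1,4,5,6,7,8,9]=4  [2,3,5,6,7,8,9]=4  [3,4,5,6,7,8,9]=8
  size 8 → [0,1,4,5,6,7,8,9]=4  [1,3,4,5,6,7,8,9]=12  [2,3,4,5,6,7,8,9]=12
  first=0(d) contributes 24
  first=2(a) contributes 16
|[w]| = 40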